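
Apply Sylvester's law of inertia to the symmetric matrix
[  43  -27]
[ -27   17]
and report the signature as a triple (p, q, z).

Answer: (2, 0, 0)

Derivation:
step 0: pivot 43 → sign +
step 1: pivot 2/43 → sign +
signature = (2, 0, 0)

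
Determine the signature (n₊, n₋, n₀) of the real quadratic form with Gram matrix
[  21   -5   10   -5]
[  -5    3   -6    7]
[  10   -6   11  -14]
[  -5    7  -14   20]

Answer: (3, 1, 0)

Derivation:
step 0: pivot 21 → sign +
step 1: pivot 38/21 → sign +
step 2: pivot -1 → sign −
step 3: pivot 3/19 → sign +
signature = (3, 1, 0)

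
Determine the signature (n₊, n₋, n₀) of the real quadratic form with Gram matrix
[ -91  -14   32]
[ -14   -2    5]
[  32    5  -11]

Answer: (2, 1, 0)

Derivation:
step 0: pivot -91 → sign −
step 1: pivot 2/13 → sign +
step 2: pivot 3/14 → sign +
signature = (2, 1, 0)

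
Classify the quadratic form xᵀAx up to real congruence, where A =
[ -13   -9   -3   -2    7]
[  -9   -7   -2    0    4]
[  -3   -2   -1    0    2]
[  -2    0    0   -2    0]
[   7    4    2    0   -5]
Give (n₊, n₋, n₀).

Answer: (1, 4, 0)

Derivation:
step 0: pivot -13 → sign −
step 1: pivot -10/13 → sign −
step 2: pivot -3/10 → sign −
step 3: pivot 2 → sign +
step 4: pivot -2 → sign −
signature = (1, 4, 0)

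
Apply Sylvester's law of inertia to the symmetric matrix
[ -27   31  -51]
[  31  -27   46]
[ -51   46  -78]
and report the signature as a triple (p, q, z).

step 0: pivot -27 → sign −
step 1: pivot 232/27 → sign +
step 2: pivot -3/232 → sign −
signature = (1, 2, 0)

Answer: (1, 2, 0)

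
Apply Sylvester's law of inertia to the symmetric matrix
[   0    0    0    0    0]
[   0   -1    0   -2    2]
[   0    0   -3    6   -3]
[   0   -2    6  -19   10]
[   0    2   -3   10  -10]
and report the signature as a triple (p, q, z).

step 0: pivot -1 → sign −
step 1: pivot -3 → sign −
step 2: pivot -3 → sign −
step 3: pivot -3 → sign −
step 4: row/col 4 already zero → sign 0
signature = (0, 4, 1)

Answer: (0, 4, 1)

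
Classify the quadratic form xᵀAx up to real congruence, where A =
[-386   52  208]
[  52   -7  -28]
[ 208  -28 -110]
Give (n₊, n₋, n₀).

step 0: pivot -386 → sign −
step 1: pivot 1/193 → sign +
step 2: pivot 2 → sign +
signature = (2, 1, 0)

Answer: (2, 1, 0)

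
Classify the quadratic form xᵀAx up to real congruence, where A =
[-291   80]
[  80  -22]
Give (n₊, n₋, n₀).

Answer: (0, 2, 0)

Derivation:
step 0: pivot -291 → sign −
step 1: pivot -2/291 → sign −
signature = (0, 2, 0)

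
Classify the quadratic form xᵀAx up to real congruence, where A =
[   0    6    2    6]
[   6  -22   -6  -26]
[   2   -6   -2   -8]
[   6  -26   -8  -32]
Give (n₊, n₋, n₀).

Answer: (1, 3, 0)

Derivation:
step 0: pivot -22 → sign −
step 1: pivot 18/11 → sign +
step 2: pivot -4/9 → sign −
step 3: pivot -1 → sign −
signature = (1, 3, 0)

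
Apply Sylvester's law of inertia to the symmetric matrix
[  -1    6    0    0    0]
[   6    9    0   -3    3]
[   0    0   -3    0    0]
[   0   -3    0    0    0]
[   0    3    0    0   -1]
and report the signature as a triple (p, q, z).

step 0: pivot -1 → sign −
step 1: pivot 45 → sign +
step 2: pivot -3 → sign −
step 3: pivot -1/5 → sign −
step 4: pivot -1 → sign −
signature = (1, 4, 0)

Answer: (1, 4, 0)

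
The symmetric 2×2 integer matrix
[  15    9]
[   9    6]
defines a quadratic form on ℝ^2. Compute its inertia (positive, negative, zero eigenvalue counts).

step 0: pivot 15 → sign +
step 1: pivot 3/5 → sign +
signature = (2, 0, 0)

Answer: (2, 0, 0)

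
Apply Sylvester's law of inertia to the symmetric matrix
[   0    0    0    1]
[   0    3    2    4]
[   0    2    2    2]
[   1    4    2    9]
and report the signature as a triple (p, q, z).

Answer: (3, 1, 0)

Derivation:
step 0: pivot 3 → sign +
step 1: pivot 2/3 → sign +
step 2: pivot 3 → sign +
step 3: pivot -1/3 → sign −
signature = (3, 1, 0)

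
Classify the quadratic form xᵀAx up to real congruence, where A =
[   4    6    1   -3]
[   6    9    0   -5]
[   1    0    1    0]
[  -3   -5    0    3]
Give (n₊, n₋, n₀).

step 0: pivot 4 → sign +
step 1: pivot 3/4 → sign +
step 2: pivot -3 → sign −
step 3: pivot 1/3 → sign +
signature = (3, 1, 0)

Answer: (3, 1, 0)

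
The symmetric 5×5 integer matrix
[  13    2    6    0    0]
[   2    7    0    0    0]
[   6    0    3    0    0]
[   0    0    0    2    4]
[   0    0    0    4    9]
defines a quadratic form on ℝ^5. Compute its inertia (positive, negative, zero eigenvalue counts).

Answer: (5, 0, 0)

Derivation:
step 0: pivot 13 → sign +
step 1: pivot 87/13 → sign +
step 2: pivot 3/29 → sign +
step 3: pivot 2 → sign +
step 4: pivot 1 → sign +
signature = (5, 0, 0)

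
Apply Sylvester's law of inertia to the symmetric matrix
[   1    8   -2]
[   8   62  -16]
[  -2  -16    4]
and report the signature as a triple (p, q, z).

step 0: pivot 1 → sign +
step 1: pivot -2 → sign −
step 2: row/col 2 already zero → sign 0
signature = (1, 1, 1)

Answer: (1, 1, 1)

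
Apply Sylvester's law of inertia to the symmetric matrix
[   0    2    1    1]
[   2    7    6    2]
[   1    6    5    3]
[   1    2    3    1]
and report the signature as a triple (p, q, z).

Answer: (2, 1, 1)

Derivation:
step 0: pivot 7 → sign +
step 1: pivot -4/7 → sign −
step 2: pivot 3/4 → sign +
step 3: row/col 3 already zero → sign 0
signature = (2, 1, 1)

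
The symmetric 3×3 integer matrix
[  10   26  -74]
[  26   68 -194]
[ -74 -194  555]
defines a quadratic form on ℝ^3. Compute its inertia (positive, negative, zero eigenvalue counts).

step 0: pivot 10 → sign +
step 1: pivot 2/5 → sign +
step 2: pivot 1 → sign +
signature = (3, 0, 0)

Answer: (3, 0, 0)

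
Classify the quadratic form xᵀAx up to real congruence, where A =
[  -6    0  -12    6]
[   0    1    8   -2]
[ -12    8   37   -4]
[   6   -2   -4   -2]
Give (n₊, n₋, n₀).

Answer: (1, 2, 1)

Derivation:
step 0: pivot -6 → sign −
step 1: pivot 1 → sign +
step 2: pivot -3 → sign −
step 3: row/col 3 already zero → sign 0
signature = (1, 2, 1)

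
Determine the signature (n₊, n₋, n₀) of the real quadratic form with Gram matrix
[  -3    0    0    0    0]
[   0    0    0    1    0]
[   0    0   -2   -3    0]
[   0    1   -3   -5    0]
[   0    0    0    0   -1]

step 0: pivot -3 → sign −
step 1: pivot -2 → sign −
step 2: pivot -1/2 → sign −
step 3: pivot 2 → sign +
step 4: pivot -1 → sign −
signature = (1, 4, 0)

Answer: (1, 4, 0)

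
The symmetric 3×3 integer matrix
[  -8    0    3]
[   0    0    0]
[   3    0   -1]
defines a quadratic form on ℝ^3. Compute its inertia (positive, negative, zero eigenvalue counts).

step 0: pivot -8 → sign −
step 1: pivot 1/8 → sign +
step 2: row/col 2 already zero → sign 0
signature = (1, 1, 1)

Answer: (1, 1, 1)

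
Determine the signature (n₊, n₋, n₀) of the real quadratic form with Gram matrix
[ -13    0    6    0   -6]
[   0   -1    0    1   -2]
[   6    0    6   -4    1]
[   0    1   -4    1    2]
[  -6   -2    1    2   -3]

Answer: (2, 3, 0)

Derivation:
step 0: pivot -13 → sign −
step 1: pivot -1 → sign −
step 2: pivot 114/13 → sign +
step 3: pivot 10/57 → sign +
step 4: pivot -3/10 → sign −
signature = (2, 3, 0)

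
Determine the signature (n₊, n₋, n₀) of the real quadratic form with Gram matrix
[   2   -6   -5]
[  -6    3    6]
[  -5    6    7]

step 0: pivot 2 → sign +
step 1: pivot -15 → sign −
step 2: pivot -1/10 → sign −
signature = (1, 2, 0)

Answer: (1, 2, 0)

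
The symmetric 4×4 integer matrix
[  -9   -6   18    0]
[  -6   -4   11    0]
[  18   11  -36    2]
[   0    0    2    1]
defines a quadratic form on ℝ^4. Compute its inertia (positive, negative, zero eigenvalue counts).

step 0: pivot -9 → sign −
step 1: pivot -2 → sign −
step 2: pivot 1/2 → sign +
step 3: pivot 1 → sign +
signature = (2, 2, 0)

Answer: (2, 2, 0)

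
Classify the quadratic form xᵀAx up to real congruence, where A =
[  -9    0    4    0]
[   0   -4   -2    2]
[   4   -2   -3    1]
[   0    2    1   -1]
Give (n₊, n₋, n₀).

step 0: pivot -9 → sign −
step 1: pivot -4 → sign −
step 2: pivot -2/9 → sign −
step 3: row/col 3 already zero → sign 0
signature = (0, 3, 1)

Answer: (0, 3, 1)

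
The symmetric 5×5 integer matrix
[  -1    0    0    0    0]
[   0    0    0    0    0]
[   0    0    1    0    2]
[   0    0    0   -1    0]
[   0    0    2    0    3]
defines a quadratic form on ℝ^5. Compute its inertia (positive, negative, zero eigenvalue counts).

Answer: (1, 3, 1)

Derivation:
step 0: pivot -1 → sign −
step 1: pivot 1 → sign +
step 2: pivot -1 → sign −
step 3: pivot -1 → sign −
step 4: row/col 4 already zero → sign 0
signature = (1, 3, 1)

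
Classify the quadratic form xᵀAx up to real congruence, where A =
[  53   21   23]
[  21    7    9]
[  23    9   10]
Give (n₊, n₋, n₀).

Answer: (2, 1, 0)

Derivation:
step 0: pivot 53 → sign +
step 1: pivot -70/53 → sign −
step 2: pivot 1/35 → sign +
signature = (2, 1, 0)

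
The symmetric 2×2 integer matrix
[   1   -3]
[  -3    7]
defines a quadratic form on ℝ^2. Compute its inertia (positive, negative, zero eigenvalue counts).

step 0: pivot 1 → sign +
step 1: pivot -2 → sign −
signature = (1, 1, 0)

Answer: (1, 1, 0)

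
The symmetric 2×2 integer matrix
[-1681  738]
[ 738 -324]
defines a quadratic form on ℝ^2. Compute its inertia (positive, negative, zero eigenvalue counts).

Answer: (0, 1, 1)

Derivation:
step 0: pivot -1681 → sign −
step 1: row/col 1 already zero → sign 0
signature = (0, 1, 1)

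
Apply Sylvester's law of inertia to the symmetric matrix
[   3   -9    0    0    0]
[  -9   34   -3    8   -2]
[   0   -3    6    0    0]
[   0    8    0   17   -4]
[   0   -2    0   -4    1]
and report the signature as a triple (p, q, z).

Answer: (5, 0, 0)

Derivation:
step 0: pivot 3 → sign +
step 1: pivot 7 → sign +
step 2: pivot 33/7 → sign +
step 3: pivot 59/11 → sign +
step 4: pivot 3/59 → sign +
signature = (5, 0, 0)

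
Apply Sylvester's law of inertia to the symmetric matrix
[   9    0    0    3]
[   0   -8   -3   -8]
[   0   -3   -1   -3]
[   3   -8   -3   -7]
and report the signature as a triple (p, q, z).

Answer: (2, 1, 1)

Derivation:
step 0: pivot 9 → sign +
step 1: pivot -8 → sign −
step 2: pivot 1/8 → sign +
step 3: row/col 3 already zero → sign 0
signature = (2, 1, 1)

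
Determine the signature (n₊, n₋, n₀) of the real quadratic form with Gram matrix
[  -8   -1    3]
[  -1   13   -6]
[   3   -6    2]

step 0: pivot -8 → sign −
step 1: pivot 105/8 → sign +
step 2: pivot 1/35 → sign +
signature = (2, 1, 0)

Answer: (2, 1, 0)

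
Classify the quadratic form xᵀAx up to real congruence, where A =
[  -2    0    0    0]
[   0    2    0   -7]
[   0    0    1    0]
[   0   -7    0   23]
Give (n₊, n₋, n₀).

step 0: pivot -2 → sign −
step 1: pivot 2 → sign +
step 2: pivot 1 → sign +
step 3: pivot -3/2 → sign −
signature = (2, 2, 0)

Answer: (2, 2, 0)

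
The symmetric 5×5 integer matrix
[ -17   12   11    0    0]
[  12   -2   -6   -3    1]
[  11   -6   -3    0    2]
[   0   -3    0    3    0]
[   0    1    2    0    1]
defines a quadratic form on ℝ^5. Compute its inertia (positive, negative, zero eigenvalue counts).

step 0: pivot -17 → sign −
step 1: pivot 110/17 → sign +
step 2: pivot 40/11 → sign +
step 3: pivot 57/40 → sign +
step 4: pivot 2/95 → sign +
signature = (4, 1, 0)

Answer: (4, 1, 0)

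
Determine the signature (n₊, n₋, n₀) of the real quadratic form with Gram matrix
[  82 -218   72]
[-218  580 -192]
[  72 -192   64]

Answer: (2, 0, 1)

Derivation:
step 0: pivot 82 → sign +
step 1: pivot 18/41 → sign +
step 2: row/col 2 already zero → sign 0
signature = (2, 0, 1)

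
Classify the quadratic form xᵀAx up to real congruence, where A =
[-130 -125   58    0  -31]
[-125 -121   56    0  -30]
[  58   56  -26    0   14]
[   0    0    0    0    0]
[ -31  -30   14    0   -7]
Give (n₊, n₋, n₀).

Answer: (1, 3, 1)

Derivation:
step 0: pivot -130 → sign −
step 1: pivot -21/26 → sign −
step 2: pivot -2/35 → sign −
step 3: pivot 2/3 → sign +
step 4: row/col 4 already zero → sign 0
signature = (1, 3, 1)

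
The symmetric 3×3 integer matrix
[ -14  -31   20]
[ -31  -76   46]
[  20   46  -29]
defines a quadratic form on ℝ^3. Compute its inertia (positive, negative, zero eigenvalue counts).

step 0: pivot -14 → sign −
step 1: pivot -103/14 → sign −
step 2: pivot -3/103 → sign −
signature = (0, 3, 0)

Answer: (0, 3, 0)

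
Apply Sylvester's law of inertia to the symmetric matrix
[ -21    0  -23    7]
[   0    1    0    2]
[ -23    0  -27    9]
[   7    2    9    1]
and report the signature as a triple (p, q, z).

step 0: pivot -21 → sign −
step 1: pivot 1 → sign +
step 2: pivot -38/21 → sign −
step 3: pivot 6/19 → sign +
signature = (2, 2, 0)

Answer: (2, 2, 0)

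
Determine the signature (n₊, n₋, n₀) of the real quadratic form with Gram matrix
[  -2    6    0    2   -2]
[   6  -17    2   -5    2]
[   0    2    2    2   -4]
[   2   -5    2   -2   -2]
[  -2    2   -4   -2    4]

Answer: (1, 4, 0)

Derivation:
step 0: pivot -2 → sign −
step 1: pivot 1 → sign +
step 2: pivot -2 → sign −
step 3: pivot -1 → sign −
step 4: pivot -2 → sign −
signature = (1, 4, 0)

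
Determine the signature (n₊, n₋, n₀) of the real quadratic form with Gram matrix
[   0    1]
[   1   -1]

Answer: (1, 1, 0)

Derivation:
step 0: pivot -1 → sign −
step 1: pivot 1 → sign +
signature = (1, 1, 0)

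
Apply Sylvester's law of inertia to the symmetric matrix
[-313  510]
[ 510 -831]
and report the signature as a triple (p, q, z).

step 0: pivot -313 → sign −
step 1: pivot -3/313 → sign −
signature = (0, 2, 0)

Answer: (0, 2, 0)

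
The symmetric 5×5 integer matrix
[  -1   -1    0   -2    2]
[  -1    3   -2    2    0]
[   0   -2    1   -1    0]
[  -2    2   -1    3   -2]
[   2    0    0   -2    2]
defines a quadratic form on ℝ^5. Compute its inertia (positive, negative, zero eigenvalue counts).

step 0: pivot -1 → sign −
step 1: pivot 4 → sign +
step 2: pivot 3 → sign +
step 3: pivot -1/3 → sign −
step 4: row/col 4 already zero → sign 0
signature = (2, 2, 1)

Answer: (2, 2, 1)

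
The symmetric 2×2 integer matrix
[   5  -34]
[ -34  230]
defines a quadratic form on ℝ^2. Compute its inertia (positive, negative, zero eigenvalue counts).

step 0: pivot 5 → sign +
step 1: pivot -6/5 → sign −
signature = (1, 1, 0)

Answer: (1, 1, 0)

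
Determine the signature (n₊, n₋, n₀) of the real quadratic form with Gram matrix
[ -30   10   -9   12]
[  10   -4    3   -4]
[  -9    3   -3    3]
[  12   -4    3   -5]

step 0: pivot -30 → sign −
step 1: pivot -2/3 → sign −
step 2: pivot -3/10 → sign −
step 3: pivot 1 → sign +
signature = (1, 3, 0)

Answer: (1, 3, 0)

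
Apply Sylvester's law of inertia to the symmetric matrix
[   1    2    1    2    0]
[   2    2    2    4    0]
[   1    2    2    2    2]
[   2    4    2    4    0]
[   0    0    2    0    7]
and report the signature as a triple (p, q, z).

Answer: (3, 1, 1)

Derivation:
step 0: pivot 1 → sign +
step 1: pivot -2 → sign −
step 2: pivot 1 → sign +
step 3: pivot 3 → sign +
step 4: row/col 4 already zero → sign 0
signature = (3, 1, 1)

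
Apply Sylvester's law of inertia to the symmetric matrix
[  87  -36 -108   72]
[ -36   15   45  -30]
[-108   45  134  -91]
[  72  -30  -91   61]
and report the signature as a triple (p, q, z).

Answer: (3, 1, 0)

Derivation:
step 0: pivot 87 → sign +
step 1: pivot 3/29 → sign +
step 2: pivot -1 → sign −
step 3: pivot 2 → sign +
signature = (3, 1, 0)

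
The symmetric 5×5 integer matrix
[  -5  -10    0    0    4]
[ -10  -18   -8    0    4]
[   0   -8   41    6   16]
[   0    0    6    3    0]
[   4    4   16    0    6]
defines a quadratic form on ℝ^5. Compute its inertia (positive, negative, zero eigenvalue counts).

step 0: pivot -5 → sign −
step 1: pivot 2 → sign +
step 2: pivot 9 → sign +
step 3: pivot -1 → sign −
step 4: pivot 6/5 → sign +
signature = (3, 2, 0)

Answer: (3, 2, 0)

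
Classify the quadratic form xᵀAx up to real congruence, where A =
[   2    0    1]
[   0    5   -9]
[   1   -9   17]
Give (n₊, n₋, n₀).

Answer: (3, 0, 0)

Derivation:
step 0: pivot 2 → sign +
step 1: pivot 5 → sign +
step 2: pivot 3/10 → sign +
signature = (3, 0, 0)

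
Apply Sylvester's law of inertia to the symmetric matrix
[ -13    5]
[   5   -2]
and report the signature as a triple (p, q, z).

Answer: (0, 2, 0)

Derivation:
step 0: pivot -13 → sign −
step 1: pivot -1/13 → sign −
signature = (0, 2, 0)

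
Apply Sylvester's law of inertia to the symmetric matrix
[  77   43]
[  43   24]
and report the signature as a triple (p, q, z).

Answer: (1, 1, 0)

Derivation:
step 0: pivot 77 → sign +
step 1: pivot -1/77 → sign −
signature = (1, 1, 0)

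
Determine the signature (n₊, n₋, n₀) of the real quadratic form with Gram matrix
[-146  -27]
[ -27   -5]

Answer: (0, 2, 0)

Derivation:
step 0: pivot -146 → sign −
step 1: pivot -1/146 → sign −
signature = (0, 2, 0)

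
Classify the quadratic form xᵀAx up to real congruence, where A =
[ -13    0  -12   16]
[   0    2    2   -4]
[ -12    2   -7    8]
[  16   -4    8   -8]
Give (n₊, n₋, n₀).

step 0: pivot -13 → sign −
step 1: pivot 2 → sign +
step 2: pivot 27/13 → sign +
step 3: row/col 3 already zero → sign 0
signature = (2, 1, 1)

Answer: (2, 1, 1)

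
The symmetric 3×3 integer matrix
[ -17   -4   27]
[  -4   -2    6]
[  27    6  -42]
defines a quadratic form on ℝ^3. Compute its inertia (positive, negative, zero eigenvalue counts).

Answer: (1, 2, 0)

Derivation:
step 0: pivot -17 → sign −
step 1: pivot -18/17 → sign −
step 2: pivot 1 → sign +
signature = (1, 2, 0)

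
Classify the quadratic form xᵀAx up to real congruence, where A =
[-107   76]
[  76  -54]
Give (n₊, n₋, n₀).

Answer: (0, 2, 0)

Derivation:
step 0: pivot -107 → sign −
step 1: pivot -2/107 → sign −
signature = (0, 2, 0)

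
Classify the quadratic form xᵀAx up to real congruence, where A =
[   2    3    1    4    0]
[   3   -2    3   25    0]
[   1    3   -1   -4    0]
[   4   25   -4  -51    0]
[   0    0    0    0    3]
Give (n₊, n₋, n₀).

step 0: pivot 2 → sign +
step 1: pivot -13/2 → sign −
step 2: pivot -15/13 → sign −
step 3: pivot -6/5 → sign −
step 4: pivot 3 → sign +
signature = (2, 3, 0)

Answer: (2, 3, 0)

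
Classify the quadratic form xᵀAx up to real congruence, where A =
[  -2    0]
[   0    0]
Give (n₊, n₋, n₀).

step 0: pivot -2 → sign −
step 1: row/col 1 already zero → sign 0
signature = (0, 1, 1)

Answer: (0, 1, 1)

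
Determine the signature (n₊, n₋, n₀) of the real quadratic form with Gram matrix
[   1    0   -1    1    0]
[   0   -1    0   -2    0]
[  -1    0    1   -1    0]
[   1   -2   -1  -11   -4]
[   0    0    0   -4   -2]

Answer: (1, 2, 2)

Derivation:
step 0: pivot 1 → sign +
step 1: pivot -1 → sign −
step 2: pivot -8 → sign −
step 3: row/col 3 already zero → sign 0
step 4: row/col 4 already zero → sign 0
signature = (1, 2, 2)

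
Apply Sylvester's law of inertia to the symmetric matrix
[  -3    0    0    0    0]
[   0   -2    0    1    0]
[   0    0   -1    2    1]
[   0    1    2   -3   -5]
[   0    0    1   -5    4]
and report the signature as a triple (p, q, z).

Answer: (1, 4, 0)

Derivation:
step 0: pivot -3 → sign −
step 1: pivot -2 → sign −
step 2: pivot -1 → sign −
step 3: pivot 3/2 → sign +
step 4: pivot -1 → sign −
signature = (1, 4, 0)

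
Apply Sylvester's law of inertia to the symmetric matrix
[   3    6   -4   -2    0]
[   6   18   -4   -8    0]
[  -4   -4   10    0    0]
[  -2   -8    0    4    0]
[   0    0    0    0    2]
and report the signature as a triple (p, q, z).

step 0: pivot 3 → sign +
step 1: pivot 6 → sign +
step 2: pivot 2 → sign +
step 3: pivot 2 → sign +
step 4: row/col 4 already zero → sign 0
signature = (4, 0, 1)

Answer: (4, 0, 1)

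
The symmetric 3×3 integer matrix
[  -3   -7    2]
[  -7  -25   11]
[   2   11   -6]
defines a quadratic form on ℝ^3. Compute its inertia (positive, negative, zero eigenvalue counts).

step 0: pivot -3 → sign −
step 1: pivot -26/3 → sign −
step 2: pivot -1/26 → sign −
signature = (0, 3, 0)

Answer: (0, 3, 0)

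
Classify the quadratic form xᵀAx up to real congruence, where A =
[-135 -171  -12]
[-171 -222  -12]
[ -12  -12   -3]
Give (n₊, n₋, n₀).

Answer: (0, 3, 0)

Derivation:
step 0: pivot -135 → sign −
step 1: pivot -27/5 → sign −
step 2: pivot -1/27 → sign −
signature = (0, 3, 0)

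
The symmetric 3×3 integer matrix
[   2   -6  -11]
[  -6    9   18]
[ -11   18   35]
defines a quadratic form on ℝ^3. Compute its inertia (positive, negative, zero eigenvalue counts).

step 0: pivot 2 → sign +
step 1: pivot -9 → sign −
step 2: pivot -1/2 → sign −
signature = (1, 2, 0)

Answer: (1, 2, 0)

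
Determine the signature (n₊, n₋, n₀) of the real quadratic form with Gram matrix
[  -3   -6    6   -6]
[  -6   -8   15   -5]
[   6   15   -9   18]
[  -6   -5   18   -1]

Answer: (2, 2, 0)

Derivation:
step 0: pivot -3 → sign −
step 1: pivot 4 → sign +
step 2: pivot 3/4 → sign +
step 3: pivot -2 → sign −
signature = (2, 2, 0)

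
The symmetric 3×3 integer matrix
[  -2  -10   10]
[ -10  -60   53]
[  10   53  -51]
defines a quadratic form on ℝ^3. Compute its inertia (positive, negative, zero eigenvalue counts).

step 0: pivot -2 → sign −
step 1: pivot -10 → sign −
step 2: pivot -1/10 → sign −
signature = (0, 3, 0)

Answer: (0, 3, 0)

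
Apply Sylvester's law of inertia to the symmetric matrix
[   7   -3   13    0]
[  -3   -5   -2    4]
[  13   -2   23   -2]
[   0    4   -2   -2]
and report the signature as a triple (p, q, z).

step 0: pivot 7 → sign +
step 1: pivot -44/7 → sign −
step 2: pivot 39/44 → sign +
step 3: pivot 6/13 → sign +
signature = (3, 1, 0)

Answer: (3, 1, 0)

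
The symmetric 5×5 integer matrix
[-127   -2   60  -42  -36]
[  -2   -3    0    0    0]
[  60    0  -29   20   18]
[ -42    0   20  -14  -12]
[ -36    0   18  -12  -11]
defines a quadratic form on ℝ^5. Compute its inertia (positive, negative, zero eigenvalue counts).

Answer: (2, 3, 0)

Derivation:
step 0: pivot -127 → sign −
step 1: pivot -377/127 → sign −
step 2: pivot -133/377 → sign −
step 3: pivot 6/133 → sign +
step 4: pivot 1 → sign +
signature = (2, 3, 0)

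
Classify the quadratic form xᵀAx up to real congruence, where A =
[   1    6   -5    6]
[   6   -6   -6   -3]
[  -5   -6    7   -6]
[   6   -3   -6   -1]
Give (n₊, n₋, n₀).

Answer: (1, 3, 0)

Derivation:
step 0: pivot 1 → sign +
step 1: pivot -42 → sign −
step 2: pivot -30/7 → sign −
step 3: pivot -1/10 → sign −
signature = (1, 3, 0)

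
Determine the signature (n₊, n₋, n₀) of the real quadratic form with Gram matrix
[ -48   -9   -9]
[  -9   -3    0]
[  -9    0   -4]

Answer: (0, 3, 0)

Derivation:
step 0: pivot -48 → sign −
step 1: pivot -21/16 → sign −
step 2: pivot -1/7 → sign −
signature = (0, 3, 0)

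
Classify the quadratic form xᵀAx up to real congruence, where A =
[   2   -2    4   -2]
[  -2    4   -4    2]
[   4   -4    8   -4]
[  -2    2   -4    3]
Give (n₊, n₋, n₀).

step 0: pivot 2 → sign +
step 1: pivot 2 → sign +
step 2: pivot 1 → sign +
step 3: row/col 3 already zero → sign 0
signature = (3, 0, 1)

Answer: (3, 0, 1)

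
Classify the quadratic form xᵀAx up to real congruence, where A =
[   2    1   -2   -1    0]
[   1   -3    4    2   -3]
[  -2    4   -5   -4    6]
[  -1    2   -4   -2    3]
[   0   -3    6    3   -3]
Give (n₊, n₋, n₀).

step 0: pivot 2 → sign +
step 1: pivot -7/2 → sign −
step 2: pivot 1/7 → sign +
step 3: pivot -15 → sign −
step 4: pivot 3/5 → sign +
signature = (3, 2, 0)

Answer: (3, 2, 0)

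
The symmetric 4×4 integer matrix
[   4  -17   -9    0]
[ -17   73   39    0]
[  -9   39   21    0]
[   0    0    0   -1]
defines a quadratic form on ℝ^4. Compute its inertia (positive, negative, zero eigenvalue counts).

step 0: pivot 4 → sign +
step 1: pivot 3/4 → sign +
step 2: pivot -1 → sign −
step 3: row/col 3 already zero → sign 0
signature = (2, 1, 1)

Answer: (2, 1, 1)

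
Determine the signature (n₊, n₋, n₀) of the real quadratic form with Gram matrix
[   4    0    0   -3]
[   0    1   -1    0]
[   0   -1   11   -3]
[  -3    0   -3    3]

Answer: (3, 1, 0)

Derivation:
step 0: pivot 4 → sign +
step 1: pivot 1 → sign +
step 2: pivot 10 → sign +
step 3: pivot -3/20 → sign −
signature = (3, 1, 0)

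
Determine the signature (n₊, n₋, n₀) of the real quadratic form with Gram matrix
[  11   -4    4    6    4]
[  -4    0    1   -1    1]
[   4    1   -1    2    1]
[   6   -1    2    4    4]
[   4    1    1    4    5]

Answer: (2, 3, 0)

Derivation:
step 0: pivot 11 → sign +
step 1: pivot -16/11 → sign −
step 2: pivot 27/16 → sign +
step 3: pivot -7/27 → sign −
step 4: pivot -2/7 → sign −
signature = (2, 3, 0)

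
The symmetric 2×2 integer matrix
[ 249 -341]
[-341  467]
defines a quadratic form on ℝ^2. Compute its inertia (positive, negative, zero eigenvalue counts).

Answer: (2, 0, 0)

Derivation:
step 0: pivot 249 → sign +
step 1: pivot 2/249 → sign +
signature = (2, 0, 0)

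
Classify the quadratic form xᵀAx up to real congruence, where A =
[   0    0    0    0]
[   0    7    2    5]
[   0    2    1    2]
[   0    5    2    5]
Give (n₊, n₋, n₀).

step 0: pivot 7 → sign +
step 1: pivot 3/7 → sign +
step 2: pivot 2/3 → sign +
step 3: row/col 3 already zero → sign 0
signature = (3, 0, 1)

Answer: (3, 0, 1)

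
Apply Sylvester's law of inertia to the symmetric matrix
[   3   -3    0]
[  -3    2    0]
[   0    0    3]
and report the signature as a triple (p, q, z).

Answer: (2, 1, 0)

Derivation:
step 0: pivot 3 → sign +
step 1: pivot -1 → sign −
step 2: pivot 3 → sign +
signature = (2, 1, 0)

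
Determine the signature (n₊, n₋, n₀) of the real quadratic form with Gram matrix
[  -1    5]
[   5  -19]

step 0: pivot -1 → sign −
step 1: pivot 6 → sign +
signature = (1, 1, 0)

Answer: (1, 1, 0)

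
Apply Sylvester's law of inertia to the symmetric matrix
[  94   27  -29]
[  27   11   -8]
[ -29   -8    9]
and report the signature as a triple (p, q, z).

step 0: pivot 94 → sign +
step 1: pivot 305/94 → sign +
step 2: pivot 6/305 → sign +
signature = (3, 0, 0)

Answer: (3, 0, 0)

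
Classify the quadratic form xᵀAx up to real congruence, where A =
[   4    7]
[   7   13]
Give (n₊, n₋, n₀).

Answer: (2, 0, 0)

Derivation:
step 0: pivot 4 → sign +
step 1: pivot 3/4 → sign +
signature = (2, 0, 0)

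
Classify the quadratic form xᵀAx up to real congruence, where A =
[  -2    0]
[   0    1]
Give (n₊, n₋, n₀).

step 0: pivot -2 → sign −
step 1: pivot 1 → sign +
signature = (1, 1, 0)

Answer: (1, 1, 0)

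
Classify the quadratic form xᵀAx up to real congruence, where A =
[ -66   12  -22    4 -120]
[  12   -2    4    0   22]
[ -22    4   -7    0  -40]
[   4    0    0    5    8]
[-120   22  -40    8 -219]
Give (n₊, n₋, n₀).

step 0: pivot -66 → sign −
step 1: pivot 2/11 → sign +
step 2: pivot 1/3 → sign +
step 3: pivot -3 → sign −
step 4: pivot -1 → sign −
signature = (2, 3, 0)

Answer: (2, 3, 0)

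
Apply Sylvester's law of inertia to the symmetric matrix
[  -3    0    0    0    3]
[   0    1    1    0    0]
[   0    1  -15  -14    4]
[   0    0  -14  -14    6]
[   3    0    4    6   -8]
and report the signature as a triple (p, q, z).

Answer: (1, 4, 0)

Derivation:
step 0: pivot -3 → sign −
step 1: pivot 1 → sign +
step 2: pivot -16 → sign −
step 3: pivot -7/4 → sign −
step 4: pivot -3/7 → sign −
signature = (1, 4, 0)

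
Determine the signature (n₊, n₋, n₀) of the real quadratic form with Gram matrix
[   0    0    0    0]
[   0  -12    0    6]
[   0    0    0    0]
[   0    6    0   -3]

step 0: pivot -12 → sign −
step 1: row/col 1 already zero → sign 0
step 2: row/col 2 already zero → sign 0
step 3: row/col 3 already zero → sign 0
signature = (0, 1, 3)

Answer: (0, 1, 3)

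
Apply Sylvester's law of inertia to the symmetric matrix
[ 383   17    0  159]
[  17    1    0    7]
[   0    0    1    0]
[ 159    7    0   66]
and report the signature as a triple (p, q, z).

step 0: pivot 383 → sign +
step 1: pivot 94/383 → sign +
step 2: pivot 1 → sign +
step 3: pivot -1/47 → sign −
signature = (3, 1, 0)

Answer: (3, 1, 0)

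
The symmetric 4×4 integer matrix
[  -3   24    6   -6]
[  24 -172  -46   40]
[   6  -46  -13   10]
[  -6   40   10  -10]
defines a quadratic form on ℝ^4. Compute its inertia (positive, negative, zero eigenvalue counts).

Answer: (1, 2, 1)

Derivation:
step 0: pivot -3 → sign −
step 1: pivot 20 → sign +
step 2: pivot -6/5 → sign −
step 3: row/col 3 already zero → sign 0
signature = (1, 2, 1)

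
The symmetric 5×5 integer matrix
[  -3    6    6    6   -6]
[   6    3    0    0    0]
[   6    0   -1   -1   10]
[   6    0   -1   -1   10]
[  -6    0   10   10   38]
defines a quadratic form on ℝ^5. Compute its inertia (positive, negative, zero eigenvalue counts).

Answer: (2, 2, 1)

Derivation:
step 0: pivot -3 → sign −
step 1: pivot 15 → sign +
step 2: pivot 7/5 → sign +
step 3: pivot -6/7 → sign −
step 4: row/col 4 already zero → sign 0
signature = (2, 2, 1)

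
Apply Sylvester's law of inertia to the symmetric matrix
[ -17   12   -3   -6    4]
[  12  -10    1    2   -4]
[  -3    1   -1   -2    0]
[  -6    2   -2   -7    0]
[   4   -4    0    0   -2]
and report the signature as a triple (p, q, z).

Answer: (1, 4, 0)

Derivation:
step 0: pivot -17 → sign −
step 1: pivot -26/17 → sign −
step 2: pivot 9/26 → sign +
step 3: pivot -3 → sign −
step 4: pivot -2/9 → sign −
signature = (1, 4, 0)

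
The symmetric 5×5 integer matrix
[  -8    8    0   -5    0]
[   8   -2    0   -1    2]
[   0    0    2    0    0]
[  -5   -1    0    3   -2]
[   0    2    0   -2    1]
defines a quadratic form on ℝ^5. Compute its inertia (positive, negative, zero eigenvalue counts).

Answer: (4, 1, 0)

Derivation:
step 0: pivot -8 → sign −
step 1: pivot 6 → sign +
step 2: pivot 2 → sign +
step 3: pivot 1/8 → sign +
step 4: pivot 1/3 → sign +
signature = (4, 1, 0)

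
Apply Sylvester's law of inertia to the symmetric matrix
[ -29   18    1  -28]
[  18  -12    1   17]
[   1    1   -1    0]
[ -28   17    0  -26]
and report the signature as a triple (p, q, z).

Answer: (1, 3, 0)

Derivation:
step 0: pivot -29 → sign −
step 1: pivot -24/29 → sign −
step 2: pivot 53/24 → sign +
step 3: pivot -6/53 → sign −
signature = (1, 3, 0)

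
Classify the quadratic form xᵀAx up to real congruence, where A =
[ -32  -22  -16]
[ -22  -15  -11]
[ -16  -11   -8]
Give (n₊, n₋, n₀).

Answer: (1, 1, 1)

Derivation:
step 0: pivot -32 → sign −
step 1: pivot 1/8 → sign +
step 2: row/col 2 already zero → sign 0
signature = (1, 1, 1)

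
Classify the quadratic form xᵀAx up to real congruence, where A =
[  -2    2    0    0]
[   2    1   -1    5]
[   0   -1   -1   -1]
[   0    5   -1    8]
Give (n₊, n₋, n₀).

step 0: pivot -2 → sign −
step 1: pivot 3 → sign +
step 2: pivot -4/3 → sign −
step 3: row/col 3 already zero → sign 0
signature = (1, 2, 1)

Answer: (1, 2, 1)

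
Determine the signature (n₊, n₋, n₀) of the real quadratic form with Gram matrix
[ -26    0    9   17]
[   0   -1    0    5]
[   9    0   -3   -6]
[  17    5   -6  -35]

step 0: pivot -26 → sign −
step 1: pivot -1 → sign −
step 2: pivot 3/26 → sign +
step 3: pivot 1 → sign +
signature = (2, 2, 0)

Answer: (2, 2, 0)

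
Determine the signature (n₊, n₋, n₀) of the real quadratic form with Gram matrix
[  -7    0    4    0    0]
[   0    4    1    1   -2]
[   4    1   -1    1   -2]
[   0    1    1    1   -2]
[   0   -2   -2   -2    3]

step 0: pivot -7 → sign −
step 1: pivot 4 → sign +
step 2: pivot 29/28 → sign +
step 3: pivot 6/29 → sign +
step 4: pivot -1 → sign −
signature = (3, 2, 0)

Answer: (3, 2, 0)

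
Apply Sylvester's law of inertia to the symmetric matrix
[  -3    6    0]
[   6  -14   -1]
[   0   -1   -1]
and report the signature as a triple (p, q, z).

Answer: (0, 3, 0)

Derivation:
step 0: pivot -3 → sign −
step 1: pivot -2 → sign −
step 2: pivot -1/2 → sign −
signature = (0, 3, 0)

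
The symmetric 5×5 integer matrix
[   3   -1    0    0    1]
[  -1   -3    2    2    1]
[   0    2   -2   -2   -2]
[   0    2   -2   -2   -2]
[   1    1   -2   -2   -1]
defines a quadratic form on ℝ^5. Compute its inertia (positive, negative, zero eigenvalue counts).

step 0: pivot 3 → sign +
step 1: pivot -10/3 → sign −
step 2: pivot -4/5 → sign −
step 3: pivot 1 → sign +
step 4: row/col 4 already zero → sign 0
signature = (2, 2, 1)

Answer: (2, 2, 1)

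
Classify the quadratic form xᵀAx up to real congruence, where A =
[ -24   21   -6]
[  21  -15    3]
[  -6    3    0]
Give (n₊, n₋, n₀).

step 0: pivot -24 → sign −
step 1: pivot 27/8 → sign +
step 2: row/col 2 already zero → sign 0
signature = (1, 1, 1)

Answer: (1, 1, 1)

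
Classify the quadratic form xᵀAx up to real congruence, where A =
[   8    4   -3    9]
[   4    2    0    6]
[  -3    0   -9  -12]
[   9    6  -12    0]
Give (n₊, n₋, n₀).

Answer: (2, 2, 0)

Derivation:
step 0: pivot 8 → sign +
step 1: pivot -81/8 → sign −
step 2: pivot 2/9 → sign +
step 3: pivot -3 → sign −
signature = (2, 2, 0)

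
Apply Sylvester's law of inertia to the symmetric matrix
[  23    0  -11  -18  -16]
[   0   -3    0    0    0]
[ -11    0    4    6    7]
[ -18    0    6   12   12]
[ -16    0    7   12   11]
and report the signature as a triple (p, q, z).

Answer: (2, 2, 1)

Derivation:
step 0: pivot 23 → sign +
step 1: pivot -3 → sign −
step 2: pivot -29/23 → sign −
step 3: pivot 96/29 → sign +
step 4: row/col 4 already zero → sign 0
signature = (2, 2, 1)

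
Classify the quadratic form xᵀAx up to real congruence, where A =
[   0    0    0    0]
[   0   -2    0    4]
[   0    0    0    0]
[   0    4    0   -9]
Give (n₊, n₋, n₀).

Answer: (0, 2, 2)

Derivation:
step 0: pivot -2 → sign −
step 1: pivot -1 → sign −
step 2: row/col 2 already zero → sign 0
step 3: row/col 3 already zero → sign 0
signature = (0, 2, 2)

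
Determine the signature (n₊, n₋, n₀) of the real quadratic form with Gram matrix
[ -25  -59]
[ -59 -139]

step 0: pivot -25 → sign −
step 1: pivot 6/25 → sign +
signature = (1, 1, 0)

Answer: (1, 1, 0)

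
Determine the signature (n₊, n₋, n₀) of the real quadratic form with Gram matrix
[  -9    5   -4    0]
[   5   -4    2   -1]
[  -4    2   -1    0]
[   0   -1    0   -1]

step 0: pivot -9 → sign −
step 1: pivot -11/9 → sign −
step 2: pivot 9/11 → sign +
step 3: pivot -2/9 → sign −
signature = (1, 3, 0)

Answer: (1, 3, 0)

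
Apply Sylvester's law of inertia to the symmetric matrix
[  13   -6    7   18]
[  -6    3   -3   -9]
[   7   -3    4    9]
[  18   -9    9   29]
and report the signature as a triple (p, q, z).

Answer: (3, 0, 1)

Derivation:
step 0: pivot 13 → sign +
step 1: pivot 3/13 → sign +
step 2: pivot 2 → sign +
step 3: row/col 3 already zero → sign 0
signature = (3, 0, 1)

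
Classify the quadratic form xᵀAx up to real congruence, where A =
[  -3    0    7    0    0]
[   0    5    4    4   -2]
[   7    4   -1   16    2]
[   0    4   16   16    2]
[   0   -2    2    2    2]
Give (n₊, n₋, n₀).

Answer: (3, 2, 0)

Derivation:
step 0: pivot -3 → sign −
step 1: pivot 5 → sign +
step 2: pivot 182/15 → sign +
step 3: pivot -64/91 → sign −
step 4: pivot 3/16 → sign +
signature = (3, 2, 0)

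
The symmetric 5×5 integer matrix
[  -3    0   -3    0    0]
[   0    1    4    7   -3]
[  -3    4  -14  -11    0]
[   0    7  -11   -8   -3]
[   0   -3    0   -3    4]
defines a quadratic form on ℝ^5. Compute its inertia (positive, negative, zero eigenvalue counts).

Answer: (2, 3, 0)

Derivation:
step 0: pivot -3 → sign −
step 1: pivot 1 → sign +
step 2: pivot -27 → sign −
step 3: pivot -2/3 → sign −
step 4: pivot 1 → sign +
signature = (2, 3, 0)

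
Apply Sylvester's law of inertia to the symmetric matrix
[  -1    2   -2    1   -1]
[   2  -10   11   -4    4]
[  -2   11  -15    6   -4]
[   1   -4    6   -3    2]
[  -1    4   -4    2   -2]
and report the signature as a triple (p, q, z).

Answer: (1, 4, 0)

Derivation:
step 0: pivot -1 → sign −
step 1: pivot -6 → sign −
step 2: pivot -17/6 → sign −
step 3: pivot -6/17 → sign −
step 4: pivot 1/2 → sign +
signature = (1, 4, 0)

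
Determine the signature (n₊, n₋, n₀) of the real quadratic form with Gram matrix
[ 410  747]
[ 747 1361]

Answer: (2, 0, 0)

Derivation:
step 0: pivot 410 → sign +
step 1: pivot 1/410 → sign +
signature = (2, 0, 0)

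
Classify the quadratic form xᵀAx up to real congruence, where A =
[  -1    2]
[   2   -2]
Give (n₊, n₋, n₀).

step 0: pivot -1 → sign −
step 1: pivot 2 → sign +
signature = (1, 1, 0)

Answer: (1, 1, 0)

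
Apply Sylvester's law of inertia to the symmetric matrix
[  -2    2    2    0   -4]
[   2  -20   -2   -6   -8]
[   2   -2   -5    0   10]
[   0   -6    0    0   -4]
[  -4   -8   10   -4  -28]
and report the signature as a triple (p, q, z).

Answer: (1, 3, 1)

Derivation:
step 0: pivot -2 → sign −
step 1: pivot -18 → sign −
step 2: pivot -3 → sign −
step 3: pivot 2 → sign +
step 4: row/col 4 already zero → sign 0
signature = (1, 3, 1)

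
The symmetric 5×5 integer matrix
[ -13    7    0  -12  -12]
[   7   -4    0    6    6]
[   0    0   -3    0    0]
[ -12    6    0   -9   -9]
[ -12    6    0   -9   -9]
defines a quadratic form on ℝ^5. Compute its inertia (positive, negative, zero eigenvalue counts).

Answer: (1, 3, 1)

Derivation:
step 0: pivot -13 → sign −
step 1: pivot -3/13 → sign −
step 2: pivot -3 → sign −
step 3: pivot 3 → sign +
step 4: row/col 4 already zero → sign 0
signature = (1, 3, 1)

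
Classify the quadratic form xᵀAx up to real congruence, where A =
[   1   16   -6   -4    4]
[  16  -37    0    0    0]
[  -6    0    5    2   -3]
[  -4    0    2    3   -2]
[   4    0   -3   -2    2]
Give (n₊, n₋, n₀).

Answer: (2, 3, 0)

Derivation:
step 0: pivot 1 → sign +
step 1: pivot -293 → sign −
step 2: pivot 133/293 → sign +
step 3: pivot -181/133 → sign −
step 4: pivot -3/181 → sign −
signature = (2, 3, 0)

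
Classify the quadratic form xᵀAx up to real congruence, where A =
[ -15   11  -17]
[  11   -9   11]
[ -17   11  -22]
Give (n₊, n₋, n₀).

step 0: pivot -15 → sign −
step 1: pivot -14/15 → sign −
step 2: pivot -3/7 → sign −
signature = (0, 3, 0)

Answer: (0, 3, 0)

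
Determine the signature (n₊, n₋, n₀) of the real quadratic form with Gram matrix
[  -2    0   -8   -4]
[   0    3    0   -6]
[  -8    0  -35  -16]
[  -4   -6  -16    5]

Answer: (2, 2, 0)

Derivation:
step 0: pivot -2 → sign −
step 1: pivot 3 → sign +
step 2: pivot -3 → sign −
step 3: pivot 1 → sign +
signature = (2, 2, 0)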